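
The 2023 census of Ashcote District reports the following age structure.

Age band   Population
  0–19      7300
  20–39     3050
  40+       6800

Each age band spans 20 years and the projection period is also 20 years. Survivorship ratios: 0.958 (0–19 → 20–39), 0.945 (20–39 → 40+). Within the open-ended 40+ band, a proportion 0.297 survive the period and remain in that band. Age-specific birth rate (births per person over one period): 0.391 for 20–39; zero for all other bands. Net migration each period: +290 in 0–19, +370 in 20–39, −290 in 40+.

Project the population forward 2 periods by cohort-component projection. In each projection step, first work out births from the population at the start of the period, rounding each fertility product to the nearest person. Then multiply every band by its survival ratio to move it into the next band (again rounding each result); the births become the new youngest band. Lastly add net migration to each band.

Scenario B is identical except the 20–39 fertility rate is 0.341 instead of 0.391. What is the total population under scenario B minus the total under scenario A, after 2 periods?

Numbering the groups 1..3 from youngest to oldest:
[period 1]
Births: 3050 × 0.391 = 1193
Group 2: 7300 × 0.958 = 6993
Group 3: 3050 × 0.945 + 6800 × 0.297 = 2882 + 2020 = 4902
Net migration: Group 1 + 290 → 1483; Group 2 + 370 → 7363; Group 3 − 290 → 4612
Giving 1483 / 7363 / 4612.
[period 2]
Births: 7363 × 0.391 = 2879
Group 2: 1483 × 0.958 = 1421
Group 3: 7363 × 0.945 + 4612 × 0.297 = 6958 + 1370 = 8328
Net migration: Group 1 + 290 → 3169; Group 2 + 370 → 1791; Group 3 − 290 → 8038
Giving 3169 / 1791 / 8038.
Scenario A total after 2 periods: 12998
Scenario B projection —
[period 1]
Births: 3050 × 0.341 = 1040
Group 2: 7300 × 0.958 = 6993
Group 3: 3050 × 0.945 + 6800 × 0.297 = 2882 + 2020 = 4902
Net migration: Group 1 + 290 → 1330; Group 2 + 370 → 7363; Group 3 − 290 → 4612
Giving 1330 / 7363 / 4612.
[period 2]
Births: 7363 × 0.341 = 2511
Group 2: 1330 × 0.958 = 1274
Group 3: 7363 × 0.945 + 4612 × 0.297 = 6958 + 1370 = 8328
Net migration: Group 1 + 290 → 2801; Group 2 + 370 → 1644; Group 3 − 290 → 8038
Giving 2801 / 1644 / 8038.
Scenario B total after 2 periods: 12483
Difference B − A = 12483 − 12998 = -515

-515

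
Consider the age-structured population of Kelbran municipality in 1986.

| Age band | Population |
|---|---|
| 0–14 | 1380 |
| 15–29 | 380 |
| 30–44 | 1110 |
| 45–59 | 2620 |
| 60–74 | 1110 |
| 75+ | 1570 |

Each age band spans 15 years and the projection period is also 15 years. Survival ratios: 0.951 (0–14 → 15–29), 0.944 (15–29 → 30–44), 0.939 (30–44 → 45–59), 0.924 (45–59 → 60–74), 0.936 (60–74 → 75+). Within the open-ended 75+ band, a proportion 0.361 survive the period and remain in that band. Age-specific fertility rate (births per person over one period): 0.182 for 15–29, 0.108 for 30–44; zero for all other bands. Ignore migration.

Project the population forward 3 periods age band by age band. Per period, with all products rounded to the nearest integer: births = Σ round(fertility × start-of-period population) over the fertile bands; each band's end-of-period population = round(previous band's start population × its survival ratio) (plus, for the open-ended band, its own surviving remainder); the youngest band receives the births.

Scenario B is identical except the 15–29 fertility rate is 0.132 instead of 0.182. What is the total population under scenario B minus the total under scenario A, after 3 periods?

-91

Numbering the groups 1..6 from youngest to oldest:
After projecting period 1:
Births: 380 * 0.182 = 69, 1110 * 0.108 = 120 — total 189
Group 2: 1380 * 0.951 = 1312
Group 3: 380 * 0.944 = 359
Group 4: 1110 * 0.939 = 1042
Group 5: 2620 * 0.924 = 2421
Group 6: 1110 * 0.936 + 1570 * 0.361 = 1039 + 567 = 1606
Giving 189 / 1312 / 359 / 1042 / 2421 / 1606.
After projecting period 2:
Births: 1312 * 0.182 = 239, 359 * 0.108 = 39 — total 278
Group 2: 189 * 0.951 = 180
Group 3: 1312 * 0.944 = 1239
Group 4: 359 * 0.939 = 337
Group 5: 1042 * 0.924 = 963
Group 6: 2421 * 0.936 + 1606 * 0.361 = 2266 + 580 = 2846
Giving 278 / 180 / 1239 / 337 / 963 / 2846.
After projecting period 3:
Births: 180 * 0.182 = 33, 1239 * 0.108 = 134 — total 167
Group 2: 278 * 0.951 = 264
Group 3: 180 * 0.944 = 170
Group 4: 1239 * 0.939 = 1163
Group 5: 337 * 0.924 = 311
Group 6: 963 * 0.936 + 2846 * 0.361 = 901 + 1027 = 1928
Giving 167 / 264 / 170 / 1163 / 311 / 1928.
Scenario A total after 3 periods: 4003
Scenario B projection —
After projecting period 1:
Births: 380 * 0.132 = 50, 1110 * 0.108 = 120 — total 170
Group 2: 1380 * 0.951 = 1312
Group 3: 380 * 0.944 = 359
Group 4: 1110 * 0.939 = 1042
Group 5: 2620 * 0.924 = 2421
Group 6: 1110 * 0.936 + 1570 * 0.361 = 1039 + 567 = 1606
Giving 170 / 1312 / 359 / 1042 / 2421 / 1606.
After projecting period 2:
Births: 1312 * 0.132 = 173, 359 * 0.108 = 39 — total 212
Group 2: 170 * 0.951 = 162
Group 3: 1312 * 0.944 = 1239
Group 4: 359 * 0.939 = 337
Group 5: 1042 * 0.924 = 963
Group 6: 2421 * 0.936 + 1606 * 0.361 = 2266 + 580 = 2846
Giving 212 / 162 / 1239 / 337 / 963 / 2846.
After projecting period 3:
Births: 162 * 0.132 = 21, 1239 * 0.108 = 134 — total 155
Group 2: 212 * 0.951 = 202
Group 3: 162 * 0.944 = 153
Group 4: 1239 * 0.939 = 1163
Group 5: 337 * 0.924 = 311
Group 6: 963 * 0.936 + 2846 * 0.361 = 901 + 1027 = 1928
Giving 155 / 202 / 153 / 1163 / 311 / 1928.
Scenario B total after 3 periods: 3912
Difference B − A = 3912 − 4003 = -91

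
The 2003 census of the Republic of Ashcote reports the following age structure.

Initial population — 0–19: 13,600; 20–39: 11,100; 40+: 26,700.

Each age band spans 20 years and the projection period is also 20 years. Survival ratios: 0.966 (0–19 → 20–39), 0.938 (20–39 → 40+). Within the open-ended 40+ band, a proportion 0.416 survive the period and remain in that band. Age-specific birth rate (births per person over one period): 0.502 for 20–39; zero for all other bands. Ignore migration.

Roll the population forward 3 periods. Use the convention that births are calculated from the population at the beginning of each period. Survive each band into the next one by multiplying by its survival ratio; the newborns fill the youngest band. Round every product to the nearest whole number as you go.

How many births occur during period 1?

5572

Period 1.
Births: 11100 × 0.502 = 5572
20–39: 13600 × 0.966 = 13138
40+: 11100 × 0.938 + 26700 × 0.416 = 10412 + 11107 = 21519
End of period: [5572, 13138, 21519]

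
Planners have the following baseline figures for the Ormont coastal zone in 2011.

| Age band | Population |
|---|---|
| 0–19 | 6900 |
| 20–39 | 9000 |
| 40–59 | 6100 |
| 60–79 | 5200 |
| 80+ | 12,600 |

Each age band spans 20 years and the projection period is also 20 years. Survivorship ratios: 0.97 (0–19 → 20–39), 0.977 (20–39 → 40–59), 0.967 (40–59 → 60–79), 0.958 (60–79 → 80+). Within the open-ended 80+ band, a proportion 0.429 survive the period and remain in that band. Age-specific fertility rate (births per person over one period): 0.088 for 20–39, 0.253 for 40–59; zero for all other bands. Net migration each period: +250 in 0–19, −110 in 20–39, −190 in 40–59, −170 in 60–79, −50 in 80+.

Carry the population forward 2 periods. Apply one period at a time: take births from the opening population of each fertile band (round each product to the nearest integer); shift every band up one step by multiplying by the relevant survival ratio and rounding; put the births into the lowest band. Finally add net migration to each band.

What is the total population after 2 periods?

After projecting period 1:
Births: 9000 × 0.088 = 792 ; 6100 × 0.253 = 1543 ⇒ total 2335
20–39: 6900 × 0.97 = 6693
40–59: 9000 × 0.977 = 8793
60–79: 6100 × 0.967 = 5899
80+: 5200 × 0.958 + 12600 × 0.429 = 4982 + 5405 = 10387
Net migration: 0–19 + 250 → 2585; 20–39 − 110 → 6583; 40–59 − 190 → 8603; 60–79 − 170 → 5729; 80+ − 50 → 10337
→ [2585, 6583, 8603, 5729, 10337]
After projecting period 2:
Births: 6583 × 0.088 = 579 ; 8603 × 0.253 = 2177 ⇒ total 2756
20–39: 2585 × 0.97 = 2507
40–59: 6583 × 0.977 = 6432
60–79: 8603 × 0.967 = 8319
80+: 5729 × 0.958 + 10337 × 0.429 = 5488 + 4435 = 9923
Net migration: 0–19 + 250 → 3006; 20–39 − 110 → 2397; 40–59 − 190 → 6242; 60–79 − 170 → 8149; 80+ − 50 → 9873
→ [3006, 2397, 6242, 8149, 9873]
Total after period 2: 3006 + 2397 + 6242 + 8149 + 9873 = 29667

29667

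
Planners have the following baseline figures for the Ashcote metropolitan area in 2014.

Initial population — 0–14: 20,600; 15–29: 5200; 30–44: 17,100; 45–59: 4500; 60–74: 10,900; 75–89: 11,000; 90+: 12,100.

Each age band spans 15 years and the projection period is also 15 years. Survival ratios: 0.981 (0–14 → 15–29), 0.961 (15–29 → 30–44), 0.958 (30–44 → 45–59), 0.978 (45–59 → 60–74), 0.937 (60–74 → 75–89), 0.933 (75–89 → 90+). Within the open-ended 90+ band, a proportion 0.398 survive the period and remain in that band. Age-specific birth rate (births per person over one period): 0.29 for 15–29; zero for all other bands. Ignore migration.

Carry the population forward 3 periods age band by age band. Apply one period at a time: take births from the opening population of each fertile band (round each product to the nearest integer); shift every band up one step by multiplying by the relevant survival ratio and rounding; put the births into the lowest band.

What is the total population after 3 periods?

55929

Period 1.
Births: 5200 * 0.29 = 1508
15–29: 20600 * 0.981 = 20209
30–44: 5200 * 0.961 = 4997
45–59: 17100 * 0.958 = 16382
60–74: 4500 * 0.978 = 4401
75–89: 10900 * 0.937 = 10213
90+: 11000 * 0.933 + 12100 * 0.398 = 10263 + 4816 = 15079
→ [1508, 20209, 4997, 16382, 4401, 10213, 15079]
Period 2.
Births: 20209 * 0.29 = 5861
15–29: 1508 * 0.981 = 1479
30–44: 20209 * 0.961 = 19421
45–59: 4997 * 0.958 = 4787
60–74: 16382 * 0.978 = 16022
75–89: 4401 * 0.937 = 4124
90+: 10213 * 0.933 + 15079 * 0.398 = 9529 + 6001 = 15530
→ [5861, 1479, 19421, 4787, 16022, 4124, 15530]
Period 3.
Births: 1479 * 0.29 = 429
15–29: 5861 * 0.981 = 5750
30–44: 1479 * 0.961 = 1421
45–59: 19421 * 0.958 = 18605
60–74: 4787 * 0.978 = 4682
75–89: 16022 * 0.937 = 15013
90+: 4124 * 0.933 + 15530 * 0.398 = 3848 + 6181 = 10029
→ [429, 5750, 1421, 18605, 4682, 15013, 10029]
Total after period 3: 429 + 5750 + 1421 + 18605 + 4682 + 15013 + 10029 = 55929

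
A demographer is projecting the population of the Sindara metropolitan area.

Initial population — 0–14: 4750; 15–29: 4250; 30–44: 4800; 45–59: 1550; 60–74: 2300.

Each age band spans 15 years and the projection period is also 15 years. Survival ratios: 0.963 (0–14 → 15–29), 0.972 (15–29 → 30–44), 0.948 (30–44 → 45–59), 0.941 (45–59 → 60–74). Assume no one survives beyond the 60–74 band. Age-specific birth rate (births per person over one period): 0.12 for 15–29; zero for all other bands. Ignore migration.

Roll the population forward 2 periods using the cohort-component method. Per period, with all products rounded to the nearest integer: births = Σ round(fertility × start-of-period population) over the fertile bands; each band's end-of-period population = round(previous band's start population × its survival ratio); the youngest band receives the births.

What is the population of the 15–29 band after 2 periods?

491

Period 1:
Births: 4250 × 0.12 = 510
15–29: 4750 × 0.963 = 4574
30–44: 4250 × 0.972 = 4131
45–59: 4800 × 0.948 = 4550
60–74: 1550 × 0.941 = 1459
End of period: [510, 4574, 4131, 4550, 1459]
Period 2:
Births: 4574 × 0.12 = 549
15–29: 510 × 0.963 = 491
30–44: 4574 × 0.972 = 4446
45–59: 4131 × 0.948 = 3916
60–74: 4550 × 0.941 = 4282
End of period: [549, 491, 4446, 3916, 4282]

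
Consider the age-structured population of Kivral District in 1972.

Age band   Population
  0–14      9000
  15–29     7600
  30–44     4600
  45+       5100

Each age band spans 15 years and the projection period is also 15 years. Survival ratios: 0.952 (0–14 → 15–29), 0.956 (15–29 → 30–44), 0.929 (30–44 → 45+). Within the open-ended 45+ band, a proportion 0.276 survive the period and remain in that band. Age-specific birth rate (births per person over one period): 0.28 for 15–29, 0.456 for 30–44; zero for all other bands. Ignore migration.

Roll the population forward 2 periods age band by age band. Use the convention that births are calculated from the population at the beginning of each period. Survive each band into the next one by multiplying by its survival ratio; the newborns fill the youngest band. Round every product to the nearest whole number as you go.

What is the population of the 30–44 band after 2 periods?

(Bands numbered youngest = 1 to oldest = 4.)
[period 1]
Births: 7600 * 0.28 = 2128  |  4600 * 0.456 = 2098 — total 4226
Band 2: 9000 * 0.952 = 8568
Band 3: 7600 * 0.956 = 7266
Band 4: 4600 * 0.929 + 5100 * 0.276 = 4273 + 1408 = 5681
→ [4226, 8568, 7266, 5681]
[period 2]
Births: 8568 * 0.28 = 2399  |  7266 * 0.456 = 3313 — total 5712
Band 2: 4226 * 0.952 = 4023
Band 3: 8568 * 0.956 = 8191
Band 4: 7266 * 0.929 + 5681 * 0.276 = 6750 + 1568 = 8318
→ [5712, 4023, 8191, 8318]

8191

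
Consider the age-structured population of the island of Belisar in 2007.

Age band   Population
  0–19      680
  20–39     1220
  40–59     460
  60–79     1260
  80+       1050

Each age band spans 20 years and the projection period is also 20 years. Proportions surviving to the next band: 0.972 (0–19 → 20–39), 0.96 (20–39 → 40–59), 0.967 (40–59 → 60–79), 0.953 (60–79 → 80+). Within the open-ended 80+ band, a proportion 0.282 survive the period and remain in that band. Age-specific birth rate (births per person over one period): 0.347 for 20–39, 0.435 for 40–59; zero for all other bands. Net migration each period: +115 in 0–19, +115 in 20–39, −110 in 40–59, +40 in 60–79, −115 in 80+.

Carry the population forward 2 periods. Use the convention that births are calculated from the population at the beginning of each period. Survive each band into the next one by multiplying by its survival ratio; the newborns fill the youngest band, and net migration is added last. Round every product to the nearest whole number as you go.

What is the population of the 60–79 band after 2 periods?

1066

Period 1:
Births: 1220 × 0.347 = 423 ; 460 × 0.435 = 200 → 623
20–39: 680 × 0.972 = 661
40–59: 1220 × 0.96 = 1171
60–79: 460 × 0.967 = 445
80+: 1260 × 0.953 + 1050 × 0.282 = 1201 + 296 = 1497
Net migration: 0–19 + 115 → 738; 20–39 + 115 → 776; 40–59 − 110 → 1061; 60–79 + 40 → 485; 80+ − 115 → 1382
Giving 738 / 776 / 1061 / 485 / 1382.
Period 2:
Births: 776 × 0.347 = 269 ; 1061 × 0.435 = 462 → 731
20–39: 738 × 0.972 = 717
40–59: 776 × 0.96 = 745
60–79: 1061 × 0.967 = 1026
80+: 485 × 0.953 + 1382 × 0.282 = 462 + 390 = 852
Net migration: 0–19 + 115 → 846; 20–39 + 115 → 832; 40–59 − 110 → 635; 60–79 + 40 → 1066; 80+ − 115 → 737
Giving 846 / 832 / 635 / 1066 / 737.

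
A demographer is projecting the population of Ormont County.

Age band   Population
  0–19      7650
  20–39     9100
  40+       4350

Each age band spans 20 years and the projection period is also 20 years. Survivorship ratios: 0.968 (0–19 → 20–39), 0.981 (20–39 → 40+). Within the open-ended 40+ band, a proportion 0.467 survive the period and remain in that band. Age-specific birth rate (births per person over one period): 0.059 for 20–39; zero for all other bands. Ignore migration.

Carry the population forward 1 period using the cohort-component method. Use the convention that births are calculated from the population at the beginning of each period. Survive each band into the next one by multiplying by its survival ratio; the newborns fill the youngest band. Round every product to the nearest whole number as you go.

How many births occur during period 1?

537

Call the bands 1 to 3, youngest first.
— Period 1 —
Births: 9100 × 0.059 = 537
Band 2: 7650 × 0.968 = 7405
Band 3: 9100 × 0.981 + 4350 × 0.467 = 8927 + 2031 = 10958
→ [537, 7405, 10958]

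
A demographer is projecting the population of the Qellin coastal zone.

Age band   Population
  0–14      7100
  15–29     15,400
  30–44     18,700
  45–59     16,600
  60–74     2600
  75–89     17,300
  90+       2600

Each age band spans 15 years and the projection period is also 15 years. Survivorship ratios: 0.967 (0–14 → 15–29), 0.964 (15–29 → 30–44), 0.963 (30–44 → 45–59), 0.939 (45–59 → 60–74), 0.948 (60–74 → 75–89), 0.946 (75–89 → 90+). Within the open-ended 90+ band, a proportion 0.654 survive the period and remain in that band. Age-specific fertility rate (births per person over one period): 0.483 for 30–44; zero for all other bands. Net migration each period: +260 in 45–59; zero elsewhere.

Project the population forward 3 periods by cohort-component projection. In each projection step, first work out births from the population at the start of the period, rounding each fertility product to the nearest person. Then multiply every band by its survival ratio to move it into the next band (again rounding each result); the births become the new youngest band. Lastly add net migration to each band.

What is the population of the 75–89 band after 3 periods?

16262

Numbering the groups 1..7 from youngest to oldest:
Period 1.
Births: 18700 × 0.483 = 9032
Group 2: 7100 × 0.967 = 6866
Group 3: 15400 × 0.964 = 14846
Group 4: 18700 × 0.963 = 18008
Group 5: 16600 × 0.939 = 15587
Group 6: 2600 × 0.948 = 2465
Group 7: 17300 × 0.946 + 2600 × 0.654 = 16366 + 1700 = 18066
Net migration: Group 4 + 260 → 18268
Giving 9032 / 6866 / 14846 / 18268 / 15587 / 2465 / 18066.
Period 2.
Births: 14846 × 0.483 = 7171
Group 2: 9032 × 0.967 = 8734
Group 3: 6866 × 0.964 = 6619
Group 4: 14846 × 0.963 = 14297
Group 5: 18268 × 0.939 = 17154
Group 6: 15587 × 0.948 = 14776
Group 7: 2465 × 0.946 + 18066 × 0.654 = 2332 + 11815 = 14147
Net migration: Group 4 + 260 → 14557
Giving 7171 / 8734 / 6619 / 14557 / 17154 / 14776 / 14147.
Period 3.
Births: 6619 × 0.483 = 3197
Group 2: 7171 × 0.967 = 6934
Group 3: 8734 × 0.964 = 8420
Group 4: 6619 × 0.963 = 6374
Group 5: 14557 × 0.939 = 13669
Group 6: 17154 × 0.948 = 16262
Group 7: 14776 × 0.946 + 14147 × 0.654 = 13978 + 9252 = 23230
Net migration: Group 4 + 260 → 6634
Giving 3197 / 6934 / 8420 / 6634 / 13669 / 16262 / 23230.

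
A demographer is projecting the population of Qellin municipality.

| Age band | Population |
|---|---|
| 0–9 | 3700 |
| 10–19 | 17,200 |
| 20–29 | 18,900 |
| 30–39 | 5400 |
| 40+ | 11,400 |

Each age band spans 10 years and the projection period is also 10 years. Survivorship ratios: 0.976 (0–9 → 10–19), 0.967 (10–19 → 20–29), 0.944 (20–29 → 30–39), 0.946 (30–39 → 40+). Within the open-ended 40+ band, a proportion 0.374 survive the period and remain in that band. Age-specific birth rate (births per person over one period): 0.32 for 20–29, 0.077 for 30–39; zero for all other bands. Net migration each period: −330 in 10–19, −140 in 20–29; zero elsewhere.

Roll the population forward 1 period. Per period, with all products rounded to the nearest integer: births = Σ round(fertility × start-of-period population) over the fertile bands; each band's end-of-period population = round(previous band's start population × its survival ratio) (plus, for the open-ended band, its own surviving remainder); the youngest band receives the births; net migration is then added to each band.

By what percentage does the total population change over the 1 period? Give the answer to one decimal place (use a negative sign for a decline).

-5.6

Call the groups 1 to 5, youngest first.
Period 1.
Births: 18900 * 0.32 = 6048  |  5400 * 0.077 = 416 → 6464
Group 2: 3700 * 0.976 = 3611
Group 3: 17200 * 0.967 = 16632
Group 4: 18900 * 0.944 = 17842
Group 5: 5400 * 0.946 + 11400 * 0.374 = 5108 + 4264 = 9372
Net migration: Group 2 − 330 → 3281; Group 3 − 140 → 16492
End of period: [6464, 3281, 16492, 17842, 9372]
Total: 56600 → 53451; change = -3149; percentage change = -5.6%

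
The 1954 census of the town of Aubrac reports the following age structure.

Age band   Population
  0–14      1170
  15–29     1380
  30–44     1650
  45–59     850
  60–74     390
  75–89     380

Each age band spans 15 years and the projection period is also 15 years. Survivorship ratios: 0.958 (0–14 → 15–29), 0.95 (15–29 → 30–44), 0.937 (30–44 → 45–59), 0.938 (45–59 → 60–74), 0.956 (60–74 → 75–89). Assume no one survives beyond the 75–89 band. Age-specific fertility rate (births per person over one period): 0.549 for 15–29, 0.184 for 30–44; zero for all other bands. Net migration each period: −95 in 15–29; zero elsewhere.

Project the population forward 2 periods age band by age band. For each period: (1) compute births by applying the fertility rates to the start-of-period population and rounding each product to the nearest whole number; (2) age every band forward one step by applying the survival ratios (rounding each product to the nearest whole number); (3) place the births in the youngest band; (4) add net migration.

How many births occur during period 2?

804

Period 1:
Births: 1380 × 0.549 = 758, 1650 × 0.184 = 304 — total 1062
15–29: 1170 × 0.958 = 1121
30–44: 1380 × 0.95 = 1311
45–59: 1650 × 0.937 = 1546
60–74: 850 × 0.938 = 797
75–89: 390 × 0.956 = 373
Net migration: 15–29 − 95 → 1026
Population now: 0–14=1062, 15–29=1026, 30–44=1311, 45–59=1546, 60–74=797, 75–89=373
Period 2:
Births: 1026 × 0.549 = 563, 1311 × 0.184 = 241 — total 804
15–29: 1062 × 0.958 = 1017
30–44: 1026 × 0.95 = 975
45–59: 1311 × 0.937 = 1228
60–74: 1546 × 0.938 = 1450
75–89: 797 × 0.956 = 762
Net migration: 15–29 − 95 → 922
Population now: 0–14=804, 15–29=922, 30–44=975, 45–59=1228, 60–74=1450, 75–89=762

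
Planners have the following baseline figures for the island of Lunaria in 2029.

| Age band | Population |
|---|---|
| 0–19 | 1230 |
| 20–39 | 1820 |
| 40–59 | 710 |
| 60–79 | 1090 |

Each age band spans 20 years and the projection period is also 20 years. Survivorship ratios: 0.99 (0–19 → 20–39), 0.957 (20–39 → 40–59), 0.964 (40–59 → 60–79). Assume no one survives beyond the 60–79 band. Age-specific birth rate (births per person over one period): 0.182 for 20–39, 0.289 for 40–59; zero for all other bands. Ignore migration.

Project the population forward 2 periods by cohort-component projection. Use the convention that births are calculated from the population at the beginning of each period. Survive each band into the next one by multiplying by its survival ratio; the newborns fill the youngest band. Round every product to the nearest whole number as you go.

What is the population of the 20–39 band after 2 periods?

531

Period 1:
Births: 1820 × 0.182 = 331, 710 × 0.289 = 205 → total 536
20–39: 1230 × 0.99 = 1218
40–59: 1820 × 0.957 = 1742
60–79: 710 × 0.964 = 684
Giving 536 / 1218 / 1742 / 684.
Period 2:
Births: 1218 × 0.182 = 222, 1742 × 0.289 = 503 → total 725
20–39: 536 × 0.99 = 531
40–59: 1218 × 0.957 = 1166
60–79: 1742 × 0.964 = 1679
Giving 725 / 531 / 1166 / 1679.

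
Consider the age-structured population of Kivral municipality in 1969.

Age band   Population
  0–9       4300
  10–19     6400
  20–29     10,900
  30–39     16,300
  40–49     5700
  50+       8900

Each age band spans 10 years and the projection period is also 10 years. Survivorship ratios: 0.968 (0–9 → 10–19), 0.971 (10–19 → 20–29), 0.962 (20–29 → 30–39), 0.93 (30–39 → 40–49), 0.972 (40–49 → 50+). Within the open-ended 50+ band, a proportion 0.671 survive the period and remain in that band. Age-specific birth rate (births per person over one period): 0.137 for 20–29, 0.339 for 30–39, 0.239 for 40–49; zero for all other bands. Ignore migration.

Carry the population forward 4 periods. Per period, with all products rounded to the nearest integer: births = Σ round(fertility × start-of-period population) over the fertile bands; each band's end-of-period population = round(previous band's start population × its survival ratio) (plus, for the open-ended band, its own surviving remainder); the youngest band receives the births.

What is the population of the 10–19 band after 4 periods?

4755

Numbering the groups 1..6 from youngest to oldest:
Period 1:
Births: 10900 × 0.137 = 1493  |  16300 × 0.339 = 5526  |  5700 × 0.239 = 1362 → 8381
Group 2: 4300 × 0.968 = 4162
Group 3: 6400 × 0.971 = 6214
Group 4: 10900 × 0.962 = 10486
Group 5: 16300 × 0.93 = 15159
Group 6: 5700 × 0.972 + 8900 × 0.671 = 5540 + 5972 = 11512
Population now: 0–9=8381, 10–19=4162, 20–29=6214, 30–39=10486, 40–49=15159, 50+=11512
Period 2:
Births: 6214 × 0.137 = 851  |  10486 × 0.339 = 3555  |  15159 × 0.239 = 3623 → 8029
Group 2: 8381 × 0.968 = 8113
Group 3: 4162 × 0.971 = 4041
Group 4: 6214 × 0.962 = 5978
Group 5: 10486 × 0.93 = 9752
Group 6: 15159 × 0.972 + 11512 × 0.671 = 14735 + 7725 = 22460
Population now: 0–9=8029, 10–19=8113, 20–29=4041, 30–39=5978, 40–49=9752, 50+=22460
Period 3:
Births: 4041 × 0.137 = 554  |  5978 × 0.339 = 2027  |  9752 × 0.239 = 2331 → 4912
Group 2: 8029 × 0.968 = 7772
Group 3: 8113 × 0.971 = 7878
Group 4: 4041 × 0.962 = 3887
Group 5: 5978 × 0.93 = 5560
Group 6: 9752 × 0.972 + 22460 × 0.671 = 9479 + 15071 = 24550
Population now: 0–9=4912, 10–19=7772, 20–29=7878, 30–39=3887, 40–49=5560, 50+=24550
Period 4:
Births: 7878 × 0.137 = 1079  |  3887 × 0.339 = 1318  |  5560 × 0.239 = 1329 → 3726
Group 2: 4912 × 0.968 = 4755
Group 3: 7772 × 0.971 = 7547
Group 4: 7878 × 0.962 = 7579
Group 5: 3887 × 0.93 = 3615
Group 6: 5560 × 0.972 + 24550 × 0.671 = 5404 + 16473 = 21877
Population now: 0–9=3726, 10–19=4755, 20–29=7547, 30–39=7579, 40–49=3615, 50+=21877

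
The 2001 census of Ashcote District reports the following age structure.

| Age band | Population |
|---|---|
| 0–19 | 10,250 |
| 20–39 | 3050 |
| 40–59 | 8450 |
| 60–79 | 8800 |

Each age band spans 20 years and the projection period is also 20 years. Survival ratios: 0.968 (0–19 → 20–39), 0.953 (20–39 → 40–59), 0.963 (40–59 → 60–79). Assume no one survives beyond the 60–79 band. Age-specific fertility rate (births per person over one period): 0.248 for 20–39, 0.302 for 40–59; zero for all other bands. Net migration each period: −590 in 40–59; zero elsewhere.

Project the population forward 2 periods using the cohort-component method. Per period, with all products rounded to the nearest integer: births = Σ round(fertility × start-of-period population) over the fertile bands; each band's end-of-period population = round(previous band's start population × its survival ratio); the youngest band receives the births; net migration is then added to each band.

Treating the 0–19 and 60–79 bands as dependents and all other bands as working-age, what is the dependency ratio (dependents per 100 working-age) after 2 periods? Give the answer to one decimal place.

44.7

Period 1:
Births: 3050 × 0.248 = 756 ; 8450 × 0.302 = 2552 → total 3308
20–39: 10250 × 0.968 = 9922
40–59: 3050 × 0.953 = 2907
60–79: 8450 × 0.963 = 8137
Net migration: 40–59 − 590 → 2317
→ [3308, 9922, 2317, 8137]
Period 2:
Births: 9922 × 0.248 = 2461 ; 2317 × 0.302 = 700 → total 3161
20–39: 3308 × 0.968 = 3202
40–59: 9922 × 0.953 = 9456
60–79: 2317 × 0.963 = 2231
Net migration: 40–59 − 590 → 8866
→ [3161, 3202, 8866, 2231]
Dependents (band 0–19 + band 60–79) = 3161 + 2231 = 5392; working-age = 12068; ratio = 5392/12068 × 100 = 44.7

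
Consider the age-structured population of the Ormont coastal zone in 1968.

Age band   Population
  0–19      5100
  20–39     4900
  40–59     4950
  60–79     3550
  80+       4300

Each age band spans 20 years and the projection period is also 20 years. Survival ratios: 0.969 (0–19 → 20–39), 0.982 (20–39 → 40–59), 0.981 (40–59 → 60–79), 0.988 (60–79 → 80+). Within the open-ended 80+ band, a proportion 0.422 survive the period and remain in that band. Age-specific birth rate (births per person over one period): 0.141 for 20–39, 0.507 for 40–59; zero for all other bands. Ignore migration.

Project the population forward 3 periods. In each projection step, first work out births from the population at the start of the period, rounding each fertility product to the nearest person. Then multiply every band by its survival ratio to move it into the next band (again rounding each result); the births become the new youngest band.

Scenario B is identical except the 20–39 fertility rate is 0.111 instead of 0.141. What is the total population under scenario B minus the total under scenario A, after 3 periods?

Let band 1 be 0–19 through band 5 = 80+.
Period 1:
Births: 4900 * 0.141 = 691 ; 4950 * 0.507 = 2510 → 3201
Band 2: 5100 * 0.969 = 4942
Band 3: 4900 * 0.982 = 4812
Band 4: 4950 * 0.981 = 4856
Band 5: 3550 * 0.988 + 4300 * 0.422 = 3507 + 1815 = 5322
Population now: 0–19=3201, 20–39=4942, 40–59=4812, 60–79=4856, 80+=5322
Period 2:
Births: 4942 * 0.141 = 697 ; 4812 * 0.507 = 2440 → 3137
Band 2: 3201 * 0.969 = 3102
Band 3: 4942 * 0.982 = 4853
Band 4: 4812 * 0.981 = 4721
Band 5: 4856 * 0.988 + 5322 * 0.422 = 4798 + 2246 = 7044
Population now: 0–19=3137, 20–39=3102, 40–59=4853, 60–79=4721, 80+=7044
Period 3:
Births: 3102 * 0.141 = 437 ; 4853 * 0.507 = 2460 → 2897
Band 2: 3137 * 0.969 = 3040
Band 3: 3102 * 0.982 = 3046
Band 4: 4853 * 0.981 = 4761
Band 5: 4721 * 0.988 + 7044 * 0.422 = 4664 + 2973 = 7637
Population now: 0–19=2897, 20–39=3040, 40–59=3046, 60–79=4761, 80+=7637
Scenario A total after 3 periods: 21381
Scenario B projection —
Period 1:
Births: 4900 * 0.111 = 544 ; 4950 * 0.507 = 2510 → 3054
Band 2: 5100 * 0.969 = 4942
Band 3: 4900 * 0.982 = 4812
Band 4: 4950 * 0.981 = 4856
Band 5: 3550 * 0.988 + 4300 * 0.422 = 3507 + 1815 = 5322
Population now: 0–19=3054, 20–39=4942, 40–59=4812, 60–79=4856, 80+=5322
Period 2:
Births: 4942 * 0.111 = 549 ; 4812 * 0.507 = 2440 → 2989
Band 2: 3054 * 0.969 = 2959
Band 3: 4942 * 0.982 = 4853
Band 4: 4812 * 0.981 = 4721
Band 5: 4856 * 0.988 + 5322 * 0.422 = 4798 + 2246 = 7044
Population now: 0–19=2989, 20–39=2959, 40–59=4853, 60–79=4721, 80+=7044
Period 3:
Births: 2959 * 0.111 = 328 ; 4853 * 0.507 = 2460 → 2788
Band 2: 2989 * 0.969 = 2896
Band 3: 2959 * 0.982 = 2906
Band 4: 4853 * 0.981 = 4761
Band 5: 4721 * 0.988 + 7044 * 0.422 = 4664 + 2973 = 7637
Population now: 0–19=2788, 20–39=2896, 40–59=2906, 60–79=4761, 80+=7637
Scenario B total after 3 periods: 20988
Difference B − A = 20988 − 21381 = -393

-393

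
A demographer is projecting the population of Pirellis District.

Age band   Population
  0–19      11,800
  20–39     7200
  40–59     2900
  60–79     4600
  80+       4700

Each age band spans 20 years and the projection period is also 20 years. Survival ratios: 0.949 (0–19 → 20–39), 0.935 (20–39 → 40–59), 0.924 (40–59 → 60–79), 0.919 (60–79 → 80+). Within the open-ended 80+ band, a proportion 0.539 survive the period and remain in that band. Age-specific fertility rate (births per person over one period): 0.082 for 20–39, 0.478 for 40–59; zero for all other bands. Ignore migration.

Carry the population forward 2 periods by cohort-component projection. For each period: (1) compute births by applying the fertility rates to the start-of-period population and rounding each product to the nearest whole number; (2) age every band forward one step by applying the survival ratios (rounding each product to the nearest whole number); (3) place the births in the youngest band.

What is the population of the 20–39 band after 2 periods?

After projecting period 1:
Births: 7200 × 0.082 = 590 ; 2900 × 0.478 = 1386 — total 1976
20–39: 11800 × 0.949 = 11198
40–59: 7200 × 0.935 = 6732
60–79: 2900 × 0.924 = 2680
80+: 4600 × 0.919 + 4700 × 0.539 = 4227 + 2533 = 6760
→ [1976, 11198, 6732, 2680, 6760]
After projecting period 2:
Births: 11198 × 0.082 = 918 ; 6732 × 0.478 = 3218 — total 4136
20–39: 1976 × 0.949 = 1875
40–59: 11198 × 0.935 = 10470
60–79: 6732 × 0.924 = 6220
80+: 2680 × 0.919 + 6760 × 0.539 = 2463 + 3644 = 6107
→ [4136, 1875, 10470, 6220, 6107]

1875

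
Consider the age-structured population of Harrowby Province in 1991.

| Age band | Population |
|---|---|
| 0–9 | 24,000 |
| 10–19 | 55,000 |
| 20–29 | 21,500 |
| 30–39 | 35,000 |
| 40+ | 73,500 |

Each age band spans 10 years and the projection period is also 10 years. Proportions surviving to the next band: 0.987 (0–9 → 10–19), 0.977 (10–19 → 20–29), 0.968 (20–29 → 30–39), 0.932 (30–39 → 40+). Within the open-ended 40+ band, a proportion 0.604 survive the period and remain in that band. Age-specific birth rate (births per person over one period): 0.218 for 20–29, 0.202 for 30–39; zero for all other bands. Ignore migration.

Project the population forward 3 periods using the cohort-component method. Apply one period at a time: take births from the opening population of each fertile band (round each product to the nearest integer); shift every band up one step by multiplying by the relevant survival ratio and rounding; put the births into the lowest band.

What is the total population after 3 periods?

Let group 1 be 0–9 through group 5 = 40+.
Period 1:
Births: 21500 × 0.218 = 4687 ; 35000 × 0.202 = 7070 → total 11757
Group 2: 24000 × 0.987 = 23688
Group 3: 55000 × 0.977 = 53735
Group 4: 21500 × 0.968 = 20812
Group 5: 35000 × 0.932 + 73500 × 0.604 = 32620 + 44394 = 77014
Population now: 0–9=11757, 10–19=23688, 20–29=53735, 30–39=20812, 40+=77014
Period 2:
Births: 53735 × 0.218 = 11714 ; 20812 × 0.202 = 4204 → total 15918
Group 2: 11757 × 0.987 = 11604
Group 3: 23688 × 0.977 = 23143
Group 4: 53735 × 0.968 = 52015
Group 5: 20812 × 0.932 + 77014 × 0.604 = 19397 + 46516 = 65913
Population now: 0–9=15918, 10–19=11604, 20–29=23143, 30–39=52015, 40+=65913
Period 3:
Births: 23143 × 0.218 = 5045 ; 52015 × 0.202 = 10507 → total 15552
Group 2: 15918 × 0.987 = 15711
Group 3: 11604 × 0.977 = 11337
Group 4: 23143 × 0.968 = 22402
Group 5: 52015 × 0.932 + 65913 × 0.604 = 48478 + 39811 = 88289
Population now: 0–9=15552, 10–19=15711, 20–29=11337, 30–39=22402, 40+=88289
Total after period 3: 15552 + 15711 + 11337 + 22402 + 88289 = 153291

153291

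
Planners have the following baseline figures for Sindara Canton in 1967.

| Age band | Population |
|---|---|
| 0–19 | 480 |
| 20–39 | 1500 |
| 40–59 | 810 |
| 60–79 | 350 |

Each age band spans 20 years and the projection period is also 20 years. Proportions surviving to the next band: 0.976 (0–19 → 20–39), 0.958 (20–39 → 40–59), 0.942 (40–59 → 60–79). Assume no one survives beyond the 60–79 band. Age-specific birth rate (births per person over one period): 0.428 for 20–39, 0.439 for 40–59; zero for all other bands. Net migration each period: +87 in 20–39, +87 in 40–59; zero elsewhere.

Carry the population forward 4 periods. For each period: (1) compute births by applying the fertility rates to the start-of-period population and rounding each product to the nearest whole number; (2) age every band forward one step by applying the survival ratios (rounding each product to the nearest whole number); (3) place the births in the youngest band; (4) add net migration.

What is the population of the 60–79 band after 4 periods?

1039

Call the bands 1 to 4, youngest first.
Period 1:
Births: 1500 × 0.428 = 642 ; 810 × 0.439 = 356 → total 998
Band 2: 480 × 0.976 = 468
Band 3: 1500 × 0.958 = 1437
Band 4: 810 × 0.942 = 763
Net migration: Band 2 + 87 → 555; Band 3 + 87 → 1524
End of period: [998, 555, 1524, 763]
Period 2:
Births: 555 × 0.428 = 238 ; 1524 × 0.439 = 669 → total 907
Band 2: 998 × 0.976 = 974
Band 3: 555 × 0.958 = 532
Band 4: 1524 × 0.942 = 1436
Net migration: Band 2 + 87 → 1061; Band 3 + 87 → 619
End of period: [907, 1061, 619, 1436]
Period 3:
Births: 1061 × 0.428 = 454 ; 619 × 0.439 = 272 → total 726
Band 2: 907 × 0.976 = 885
Band 3: 1061 × 0.958 = 1016
Band 4: 619 × 0.942 = 583
Net migration: Band 2 + 87 → 972; Band 3 + 87 → 1103
End of period: [726, 972, 1103, 583]
Period 4:
Births: 972 × 0.428 = 416 ; 1103 × 0.439 = 484 → total 900
Band 2: 726 × 0.976 = 709
Band 3: 972 × 0.958 = 931
Band 4: 1103 × 0.942 = 1039
Net migration: Band 2 + 87 → 796; Band 3 + 87 → 1018
End of period: [900, 796, 1018, 1039]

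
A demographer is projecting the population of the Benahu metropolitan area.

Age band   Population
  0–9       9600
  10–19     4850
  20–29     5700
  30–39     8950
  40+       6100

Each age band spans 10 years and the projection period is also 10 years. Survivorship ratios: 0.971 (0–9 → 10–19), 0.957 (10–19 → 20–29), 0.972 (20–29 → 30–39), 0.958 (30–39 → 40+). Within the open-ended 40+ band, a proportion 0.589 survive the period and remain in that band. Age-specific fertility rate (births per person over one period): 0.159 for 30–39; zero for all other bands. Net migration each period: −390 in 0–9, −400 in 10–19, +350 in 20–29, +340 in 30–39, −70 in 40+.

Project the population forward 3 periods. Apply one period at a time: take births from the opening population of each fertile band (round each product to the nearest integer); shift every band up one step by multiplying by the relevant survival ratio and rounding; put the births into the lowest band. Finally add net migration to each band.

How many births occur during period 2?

Period 1.
Births: 8950 * 0.159 = 1423
10–19: 9600 * 0.971 = 9322
20–29: 4850 * 0.957 = 4641
30–39: 5700 * 0.972 = 5540
40+: 8950 * 0.958 + 6100 * 0.589 = 8574 + 3593 = 12167
Net migration: 0–9 − 390 → 1033; 10–19 − 400 → 8922; 20–29 + 350 → 4991; 30–39 + 340 → 5880; 40+ − 70 → 12097
End of period: [1033, 8922, 4991, 5880, 12097]
Period 2.
Births: 5880 * 0.159 = 935
10–19: 1033 * 0.971 = 1003
20–29: 8922 * 0.957 = 8538
30–39: 4991 * 0.972 = 4851
40+: 5880 * 0.958 + 12097 * 0.589 = 5633 + 7125 = 12758
Net migration: 0–9 − 390 → 545; 10–19 − 400 → 603; 20–29 + 350 → 8888; 30–39 + 340 → 5191; 40+ − 70 → 12688
End of period: [545, 603, 8888, 5191, 12688]

935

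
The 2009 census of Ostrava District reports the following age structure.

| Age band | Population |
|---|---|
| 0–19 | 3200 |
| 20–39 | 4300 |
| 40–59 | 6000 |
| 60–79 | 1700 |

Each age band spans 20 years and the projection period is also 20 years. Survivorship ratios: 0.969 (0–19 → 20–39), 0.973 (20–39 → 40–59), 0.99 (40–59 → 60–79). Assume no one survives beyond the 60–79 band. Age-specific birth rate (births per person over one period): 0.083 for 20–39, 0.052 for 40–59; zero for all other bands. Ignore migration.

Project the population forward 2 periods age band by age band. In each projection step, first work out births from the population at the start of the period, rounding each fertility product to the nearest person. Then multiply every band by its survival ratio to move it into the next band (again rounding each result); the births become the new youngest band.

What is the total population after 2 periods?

[period 1]
Births: 4300 × 0.083 = 357 ; 6000 × 0.052 = 312 → 669
20–39: 3200 × 0.969 = 3101
40–59: 4300 × 0.973 = 4184
60–79: 6000 × 0.99 = 5940
→ [669, 3101, 4184, 5940]
[period 2]
Births: 3101 × 0.083 = 257 ; 4184 × 0.052 = 218 → 475
20–39: 669 × 0.969 = 648
40–59: 3101 × 0.973 = 3017
60–79: 4184 × 0.99 = 4142
→ [475, 648, 3017, 4142]
Total after period 2: 475 + 648 + 3017 + 4142 = 8282

8282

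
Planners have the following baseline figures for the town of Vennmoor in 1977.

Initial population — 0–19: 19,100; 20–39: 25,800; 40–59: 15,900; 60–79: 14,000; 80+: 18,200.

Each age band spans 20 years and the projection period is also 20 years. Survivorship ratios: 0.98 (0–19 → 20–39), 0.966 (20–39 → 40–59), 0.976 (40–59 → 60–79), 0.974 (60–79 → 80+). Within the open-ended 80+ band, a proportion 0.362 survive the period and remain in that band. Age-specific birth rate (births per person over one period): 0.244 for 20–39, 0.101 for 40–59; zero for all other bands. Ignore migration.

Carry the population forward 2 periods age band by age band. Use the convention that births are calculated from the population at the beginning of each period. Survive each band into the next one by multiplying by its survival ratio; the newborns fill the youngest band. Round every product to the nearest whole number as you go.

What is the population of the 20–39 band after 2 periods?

7743

After projecting period 1:
Births: 25800 × 0.244 = 6295, 15900 × 0.101 = 1606 → 7901
20–39: 19100 × 0.98 = 18718
40–59: 25800 × 0.966 = 24923
60–79: 15900 × 0.976 = 15518
80+: 14000 × 0.974 + 18200 × 0.362 = 13636 + 6588 = 20224
End of period: [7901, 18718, 24923, 15518, 20224]
After projecting period 2:
Births: 18718 × 0.244 = 4567, 24923 × 0.101 = 2517 → 7084
20–39: 7901 × 0.98 = 7743
40–59: 18718 × 0.966 = 18082
60–79: 24923 × 0.976 = 24325
80+: 15518 × 0.974 + 20224 × 0.362 = 15115 + 7321 = 22436
End of period: [7084, 7743, 18082, 24325, 22436]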